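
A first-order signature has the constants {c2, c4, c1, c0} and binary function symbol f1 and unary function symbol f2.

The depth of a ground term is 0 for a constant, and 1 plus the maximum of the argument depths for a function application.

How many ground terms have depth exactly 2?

580

If N_k denotes the number of depth-≤k ground terms, the 4 constants give N_0 = 4, and each function symbol of arity r contributes N_{k-1}^r new terms at level k: N_k = 4 + N_{k-1}^2 + N_{k-1}.
N_0 = 4
N_1 = 4 + 4^2 + 4 = 24
N_2 = 4 + 24^2 + 24 = 604
Terms of depth exactly 2: N_2 − N_1 = 604 − 24 = 580.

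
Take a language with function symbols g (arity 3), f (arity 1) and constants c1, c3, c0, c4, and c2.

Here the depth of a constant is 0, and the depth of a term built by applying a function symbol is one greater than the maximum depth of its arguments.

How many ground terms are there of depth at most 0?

If N_k denotes the number of depth-≤k ground terms, the 5 constants give N_0 = 5, and each function symbol of arity r contributes N_{k-1}^r new terms at level k: N_k = 5 + N_{k-1}^3 + N_{k-1}.
N_0 = 5
Explicitly: c1, c3, c0, c4, c2.

5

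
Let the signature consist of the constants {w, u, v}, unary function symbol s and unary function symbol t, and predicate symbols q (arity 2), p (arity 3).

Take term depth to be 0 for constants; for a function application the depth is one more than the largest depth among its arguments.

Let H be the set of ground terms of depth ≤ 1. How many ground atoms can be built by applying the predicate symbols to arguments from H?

810

First count ground terms of depth ≤ 1.
Let N_k count ground terms of depth at most k. Each non-constant term of depth ≤ k is some function symbol applied to depth-≤(k−1) arguments, giving N_k = 3 + N_{k-1} + N_{k-1}.
N_0 = 3
N_1 = 3 + 3 + 3 = 9
Explicitly: w, u, v, s(w), s(u), s(v), t(w), t(u), t(v).
So |H| = 9.
Each predicate of arity r yields |H|^r ground atoms (one per choice of an r-tuple from H):
  q: 9^2 = 81;  p: 9^3 = 729
Total ground atoms: 81 + 729 = 810.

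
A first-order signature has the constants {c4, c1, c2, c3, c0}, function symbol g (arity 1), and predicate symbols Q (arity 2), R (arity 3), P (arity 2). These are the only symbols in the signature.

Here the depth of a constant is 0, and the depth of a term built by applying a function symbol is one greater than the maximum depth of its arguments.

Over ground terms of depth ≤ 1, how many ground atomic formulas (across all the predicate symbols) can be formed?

First count ground terms of depth ≤ 1.
If N_k denotes the number of depth-≤k ground terms, the 5 constants give N_0 = 5, and each function symbol of arity r contributes N_{k-1}^r new terms at level k: N_k = 5 + N_{k-1}.
N_0 = 5
N_1 = 5 + 5 = 10
Explicitly: c4, c1, c2, c3, c0, g(c4), g(c1), g(c2), g(c3), g(c0).
So |H| = 10.
For each predicate symbol, the number of ground atoms is |H| raised to its arity; summing:
  Q: 10^2 = 100;  R: 10^3 = 1000;  P: 10^2 = 100
Total ground atoms: 100 + 1000 + 100 = 1200.

1200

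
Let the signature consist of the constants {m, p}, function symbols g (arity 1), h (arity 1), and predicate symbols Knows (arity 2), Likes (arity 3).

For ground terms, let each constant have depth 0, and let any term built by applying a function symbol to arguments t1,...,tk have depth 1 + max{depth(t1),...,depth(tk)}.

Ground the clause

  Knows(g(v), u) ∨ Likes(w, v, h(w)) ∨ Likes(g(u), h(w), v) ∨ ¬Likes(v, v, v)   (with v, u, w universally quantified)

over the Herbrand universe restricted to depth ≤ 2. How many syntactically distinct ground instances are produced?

Ground terms of depth ≤ 2:
  Let N_k = |{terms of depth ≤ k}|. Then N_0 = 2 and N_k = 2 + N_{k-1} + N_{k-1} for k ≥ 1 (one summand per function symbol, arity giving the exponent).
  N_0 = 2
  N_1 = 2 + 2 + 2 = 6
  N_2 = 2 + 6 + 6 = 14
So there are 14 ground terms available for substitution.
Each of v, u, w ranges independently over the available ground terms, and distinct assignments produce distinct instances.
Number of ground instances = 14^3 = 2744.

2744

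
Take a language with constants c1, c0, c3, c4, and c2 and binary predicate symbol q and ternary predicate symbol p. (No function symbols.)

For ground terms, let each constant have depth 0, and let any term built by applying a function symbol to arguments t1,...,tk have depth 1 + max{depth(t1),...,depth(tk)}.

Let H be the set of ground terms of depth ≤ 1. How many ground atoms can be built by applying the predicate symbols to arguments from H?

150

First count ground terms of depth ≤ 1.
With no function symbols every ground term is a constant, so there are exactly 5 ground terms at every depth bound.
N_0 = 5
N_1 = 5
So |H| = 5.
Ground atoms are formed by filling each argument slot of a predicate with a term from H, so an r-ary predicate gives |H|^r atoms:
  q: 5^2 = 25;  p: 5^3 = 125
Total ground atoms: 25 + 125 = 150.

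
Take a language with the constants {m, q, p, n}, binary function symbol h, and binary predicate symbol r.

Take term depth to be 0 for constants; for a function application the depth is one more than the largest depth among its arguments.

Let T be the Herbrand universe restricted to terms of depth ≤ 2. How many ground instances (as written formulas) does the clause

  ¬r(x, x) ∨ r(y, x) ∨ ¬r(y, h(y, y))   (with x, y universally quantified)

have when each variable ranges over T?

163216

Ground terms of depth ≤ 2:
  Count level by level. With function symbols h/2, the terms of depth ≤ k are the 4 constants together with each function applied to depth-≤(k−1) tuples, so N_k = 4 + N_{k-1}^2.
  N_0 = 4
  N_1 = 4 + 4^2 = 20
  N_2 = 4 + 20^2 = 404
So there are 404 ground terms available for substitution.
The clause has 2 distinct variables (x, y), each appearing in the body. In the free term algebra distinct substitutions yield syntactically distinct ground instances.
Number of ground instances = 404^2 = 163216.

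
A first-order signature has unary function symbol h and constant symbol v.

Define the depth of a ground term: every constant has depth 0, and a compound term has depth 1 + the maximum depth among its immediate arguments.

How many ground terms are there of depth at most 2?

3

Write N_k for the number of ground terms of depth ≤ k. A term of depth ≤ k is either a constant or a function symbol applied to arguments of depth ≤ k−1, so N_k = 1 + N_{k-1}.
N_0 = 1
N_1 = 1 + 1 = 2
N_2 = 1 + 2 = 3
Explicitly: v, h(v), h(h(v)).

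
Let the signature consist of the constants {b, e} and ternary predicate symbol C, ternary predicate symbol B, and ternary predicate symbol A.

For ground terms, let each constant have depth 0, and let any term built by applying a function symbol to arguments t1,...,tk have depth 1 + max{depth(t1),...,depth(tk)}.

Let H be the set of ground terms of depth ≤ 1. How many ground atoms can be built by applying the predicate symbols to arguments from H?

24

First count ground terms of depth ≤ 1.
With no function symbols every ground term is a constant, so there are exactly 2 ground terms at every depth bound.
N_0 = 2
N_1 = 2
Explicitly: b, e.
So |H| = 2.
Ground atoms are formed by filling each argument slot of a predicate with a term from H, so an r-ary predicate gives |H|^r atoms:
  C: 2^3 = 8;  B: 2^3 = 8;  A: 2^3 = 8
Total ground atoms: 8 + 8 + 8 = 24.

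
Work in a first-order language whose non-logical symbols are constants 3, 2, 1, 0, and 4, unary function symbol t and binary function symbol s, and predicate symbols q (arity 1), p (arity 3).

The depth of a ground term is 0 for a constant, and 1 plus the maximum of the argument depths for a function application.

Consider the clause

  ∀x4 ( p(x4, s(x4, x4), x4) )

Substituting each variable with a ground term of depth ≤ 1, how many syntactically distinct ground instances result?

35

Ground terms of depth ≤ 1:
  Let N_k count ground terms of depth at most k. Each non-constant term of depth ≤ k is some function symbol applied to depth-≤(k−1) arguments, giving N_k = 5 + N_{k-1} + N_{k-1}^2.
  N_0 = 5
  N_1 = 5 + 5 + 5^2 = 35
So there are 35 ground terms available for substitution.
There is 1 variable to instantiate (x4),  occurring in at least one literal, so different choices give different ground instances.
Number of ground instances = 35.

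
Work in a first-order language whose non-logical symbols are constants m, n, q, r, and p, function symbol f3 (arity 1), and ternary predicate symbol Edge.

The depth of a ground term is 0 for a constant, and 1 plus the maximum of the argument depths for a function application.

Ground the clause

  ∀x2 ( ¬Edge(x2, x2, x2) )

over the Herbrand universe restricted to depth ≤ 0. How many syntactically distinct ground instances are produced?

Ground terms of depth ≤ 0:
  Let N_k = |{terms of depth ≤ k}|. Then N_0 = 5 and N_k = 5 + N_{k-1} for k ≥ 1 (one summand per function symbol, arity giving the exponent).
  N_0 = 5
  Explicitly: m, n, q, r, p.
So there are 5 ground terms available for substitution.
The clause has 1 distinct variable (x2), which appears in the body. In the free term algebra distinct substitutions yield syntactically distinct ground instances.
Number of ground instances = 5.

5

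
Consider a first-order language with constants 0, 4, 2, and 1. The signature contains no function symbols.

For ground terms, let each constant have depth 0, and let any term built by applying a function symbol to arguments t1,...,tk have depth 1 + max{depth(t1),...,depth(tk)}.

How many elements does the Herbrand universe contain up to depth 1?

With no function symbols every ground term is a constant, so there are exactly 4 ground terms at every depth bound.
N_0 = 4
N_1 = 4
Explicitly: 0, 4, 2, 1.

4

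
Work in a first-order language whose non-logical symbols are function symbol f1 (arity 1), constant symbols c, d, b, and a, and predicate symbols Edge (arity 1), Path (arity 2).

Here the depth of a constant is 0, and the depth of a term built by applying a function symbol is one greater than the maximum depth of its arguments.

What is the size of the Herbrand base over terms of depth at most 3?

First count ground terms of depth ≤ 3.
If N_k denotes the number of depth-≤k ground terms, the 4 constants give N_0 = 4, and each function symbol of arity r contributes N_{k-1}^r new terms at level k: N_k = 4 + N_{k-1}.
N_0 = 4
N_1 = 4 + 4 = 8
N_2 = 4 + 8 = 12
N_3 = 4 + 12 = 16
So |H| = 16.
A ground atom is a predicate applied to a tuple of terms from H, so the count is the sum over predicates of |H|^arity:
  Edge: 16;  Path: 16^2 = 256
Total ground atoms: 16 + 256 = 272.

272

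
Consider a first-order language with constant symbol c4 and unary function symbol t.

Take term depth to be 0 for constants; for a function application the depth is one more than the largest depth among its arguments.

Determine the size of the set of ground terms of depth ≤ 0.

Let N_k count ground terms of depth at most k. Each non-constant term of depth ≤ k is some function symbol applied to depth-≤(k−1) arguments, giving N_k = 1 + N_{k-1}.
N_0 = 1
Explicitly: c4.

1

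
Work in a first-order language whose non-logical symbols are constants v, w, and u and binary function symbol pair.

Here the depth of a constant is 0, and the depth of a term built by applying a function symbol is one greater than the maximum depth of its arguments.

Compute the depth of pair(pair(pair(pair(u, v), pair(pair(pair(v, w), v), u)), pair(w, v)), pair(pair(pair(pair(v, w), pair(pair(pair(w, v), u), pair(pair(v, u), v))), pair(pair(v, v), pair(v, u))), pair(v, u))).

depth(pair(u, v)) = 1 + max(0, 0) = 1
depth(pair(v, w)) = 1 + max(0, 0) = 1
depth(pair(pair(v, w), v)) = 1 + max(1, 0) = 2
depth(pair(pair(pair(v, w), v), u)) = 1 + max(2, 0) = 3
depth(pair(pair(u, v), pair(pair(pair(v, w), v), u))) = 1 + max(1, 3) = 4
depth(pair(w, v)) = 1 + max(0, 0) = 1
depth(pair(pair(pair(u, v), pair(pair(pair(v, w), v), u)), pair(w, v))) = 1 + max(4, 1) = 5
depth(pair(pair(w, v), u)) = 1 + max(1, 0) = 2
depth(pair(v, u)) = 1 + max(0, 0) = 1
depth(pair(pair(v, u), v)) = 1 + max(1, 0) = 2
depth(pair(pair(pair(w, v), u), pair(pair(v, u), v))) = 1 + max(2, 2) = 3
depth(pair(pair(v, w), pair(pair(pair(w, v), u), pair(pair(v, u), v)))) = 1 + max(1, 3) = 4
depth(pair(v, v)) = 1 + max(0, 0) = 1
depth(pair(pair(v, v), pair(v, u))) = 1 + max(1, 1) = 2
depth(pair(pair(pair(v, w), pair(pair(pair(w, v), u), pair(pair(v, u), v))), pair(pair(v, v), pair(v, u)))) = 1 + max(4, 2) = 5
depth(pair(pair(pair(pair(v, w), pair(pair(pair(w, v), u), pair(pair(v, u), v))), pair(pair(v, v), pair(v, u))), pair(v, u))) = 1 + max(5, 1) = 6
depth(pair(pair(pair(pair(u, v), pair(pair(pair(v, w), v), u)), pair(w, v)), pair(pair(pair(pair(v, w), pair(pair(pair(w, v), u), pair(pair(v, u), v))), pair(pair(v, v), pair(v, u))), pair(v, u)))) = 1 + max(5, 6) = 7

7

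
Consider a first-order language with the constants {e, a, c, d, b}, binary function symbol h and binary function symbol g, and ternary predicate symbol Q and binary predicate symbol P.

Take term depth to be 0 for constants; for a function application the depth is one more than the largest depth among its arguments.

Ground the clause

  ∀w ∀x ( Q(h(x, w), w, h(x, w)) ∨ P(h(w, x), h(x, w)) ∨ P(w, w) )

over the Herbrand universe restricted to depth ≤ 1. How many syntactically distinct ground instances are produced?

Ground terms of depth ≤ 1:
  Write N_k for the number of ground terms of depth ≤ k. A term of depth ≤ k is either a constant or a function symbol applied to arguments of depth ≤ k−1, so N_k = 5 + N_{k-1}^2 + N_{k-1}^2.
  N_0 = 5
  N_1 = 5 + 5^2 + 5^2 = 55
So there are 55 ground terms available for substitution.
The clause has 2 distinct variables (w, x), each appearing in the body. In the free term algebra distinct substitutions yield syntactically distinct ground instances.
Number of ground instances = 55^2 = 3025.

3025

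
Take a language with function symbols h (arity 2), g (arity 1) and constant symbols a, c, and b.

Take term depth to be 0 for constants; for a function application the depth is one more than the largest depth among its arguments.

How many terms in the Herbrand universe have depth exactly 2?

228

Let N_k count ground terms of depth at most k. Each non-constant term of depth ≤ k is some function symbol applied to depth-≤(k−1) arguments, giving N_k = 3 + N_{k-1}^2 + N_{k-1}.
N_0 = 3
N_1 = 3 + 3^2 + 3 = 15
N_2 = 3 + 15^2 + 15 = 243
Terms of depth exactly 2: N_2 − N_1 = 243 − 15 = 228.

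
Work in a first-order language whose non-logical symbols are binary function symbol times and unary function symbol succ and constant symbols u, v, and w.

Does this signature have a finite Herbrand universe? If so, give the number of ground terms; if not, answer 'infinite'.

The signature has at least one function symbol (times, arity 2) and at least one constant (u).
Iterating times gives infinitely many distinct ground terms: u, times(u, u), times(times(u, u), times(u, u)), ...
So the Herbrand universe is infinite.

infinite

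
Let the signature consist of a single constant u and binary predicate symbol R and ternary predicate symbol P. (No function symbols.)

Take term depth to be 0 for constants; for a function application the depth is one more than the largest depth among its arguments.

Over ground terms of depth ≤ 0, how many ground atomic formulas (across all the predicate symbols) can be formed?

2

First count ground terms of depth ≤ 0.
With no function symbols every ground term is a constant, so there is exactly 1 ground term at every depth bound.
N_0 = 1
Explicitly: u.
So |H| = 1.
For each predicate symbol, the number of ground atoms is |H| raised to its arity; summing:
  R: 1^2 = 1;  P: 1^3 = 1
Total ground atoms: 1 + 1 = 2.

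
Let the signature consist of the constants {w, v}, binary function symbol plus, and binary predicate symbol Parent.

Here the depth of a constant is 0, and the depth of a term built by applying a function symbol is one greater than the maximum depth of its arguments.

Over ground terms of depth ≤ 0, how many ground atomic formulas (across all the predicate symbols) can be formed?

First count ground terms of depth ≤ 0.
Let N_k count ground terms of depth at most k. Each non-constant term of depth ≤ k is some function symbol applied to depth-≤(k−1) arguments, giving N_k = 2 + N_{k-1}^2.
N_0 = 2
Explicitly: w, v.
So |H| = 2.
Each predicate of arity r yields |H|^r ground atoms (one per choice of an r-tuple from H):
  Parent: 2^2 = 4
Total ground atoms: 4.

4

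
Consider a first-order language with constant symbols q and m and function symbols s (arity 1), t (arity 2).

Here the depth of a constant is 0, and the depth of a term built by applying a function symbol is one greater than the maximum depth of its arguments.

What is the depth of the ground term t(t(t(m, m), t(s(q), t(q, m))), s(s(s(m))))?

4

depth(t(m, m)) = 1 + max(0, 0) = 1
depth(s(q)) = 1 + depth(q) = 1 + 0 = 1
depth(t(q, m)) = 1 + max(0, 0) = 1
depth(t(s(q), t(q, m))) = 1 + max(1, 1) = 2
depth(t(t(m, m), t(s(q), t(q, m)))) = 1 + max(1, 2) = 3
depth(s(m)) = 1 + depth(m) = 1 + 0 = 1
depth(s(s(m))) = 1 + depth(s(m)) = 1 + 1 = 2
depth(s(s(s(m)))) = 1 + depth(s(s(m))) = 1 + 2 = 3
depth(t(t(t(m, m), t(s(q), t(q, m))), s(s(s(m))))) = 1 + max(3, 3) = 4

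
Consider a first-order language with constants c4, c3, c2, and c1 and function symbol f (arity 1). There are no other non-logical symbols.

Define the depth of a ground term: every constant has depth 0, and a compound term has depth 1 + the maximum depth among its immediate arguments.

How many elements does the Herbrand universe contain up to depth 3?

16

Let N_k count ground terms of depth at most k. Each non-constant term of depth ≤ k is some function symbol applied to depth-≤(k−1) arguments, giving N_k = 4 + N_{k-1}.
N_0 = 4
N_1 = 4 + 4 = 8
N_2 = 4 + 8 = 12
N_3 = 4 + 12 = 16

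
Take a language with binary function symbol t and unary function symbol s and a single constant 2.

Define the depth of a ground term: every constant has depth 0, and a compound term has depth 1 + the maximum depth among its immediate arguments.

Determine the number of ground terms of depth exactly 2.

10

Count level by level. With function symbols t/2, s/1, the terms of depth ≤ k are the 1 constant together with each function applied to depth-≤(k−1) tuples, so N_k = 1 + N_{k-1}^2 + N_{k-1}.
N_0 = 1
N_1 = 1 + 1^2 + 1 = 3
N_2 = 1 + 3^2 + 3 = 13
Terms of depth exactly 2: N_2 − N_1 = 13 − 3 = 10.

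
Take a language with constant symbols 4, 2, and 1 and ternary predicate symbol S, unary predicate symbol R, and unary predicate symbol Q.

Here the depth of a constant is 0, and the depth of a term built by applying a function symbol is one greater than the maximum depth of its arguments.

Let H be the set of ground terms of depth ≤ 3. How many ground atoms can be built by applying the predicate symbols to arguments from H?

First count ground terms of depth ≤ 3.
With no function symbols every ground term is a constant, so there are exactly 3 ground terms at every depth bound.
N_0 = 3
N_1 = 3
N_2 = 3
N_3 = 3
So |H| = 3.
A ground atom is a predicate applied to a tuple of terms from H, so the count is the sum over predicates of |H|^arity:
  S: 3^3 = 27;  R: 3;  Q: 3
Total ground atoms: 27 + 3 + 3 = 33.

33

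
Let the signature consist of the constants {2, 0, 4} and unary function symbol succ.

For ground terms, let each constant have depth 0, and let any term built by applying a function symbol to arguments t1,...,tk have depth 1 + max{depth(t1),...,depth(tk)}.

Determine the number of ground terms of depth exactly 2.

If N_k denotes the number of depth-≤k ground terms, the 3 constants give N_0 = 3, and each function symbol of arity r contributes N_{k-1}^r new terms at level k: N_k = 3 + N_{k-1}.
N_0 = 3
N_1 = 3 + 3 = 6
N_2 = 3 + 6 = 9
Terms of depth exactly 2: N_2 − N_1 = 9 − 6 = 3.

3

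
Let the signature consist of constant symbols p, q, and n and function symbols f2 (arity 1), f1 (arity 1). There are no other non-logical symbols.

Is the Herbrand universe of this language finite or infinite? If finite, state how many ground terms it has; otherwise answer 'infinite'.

The signature has at least one function symbol (f2, arity 1) and at least one constant (p).
Iterating f2 gives infinitely many distinct ground terms: p, f2(p), f2(f2(p)), ...
So the Herbrand universe is infinite.

infinite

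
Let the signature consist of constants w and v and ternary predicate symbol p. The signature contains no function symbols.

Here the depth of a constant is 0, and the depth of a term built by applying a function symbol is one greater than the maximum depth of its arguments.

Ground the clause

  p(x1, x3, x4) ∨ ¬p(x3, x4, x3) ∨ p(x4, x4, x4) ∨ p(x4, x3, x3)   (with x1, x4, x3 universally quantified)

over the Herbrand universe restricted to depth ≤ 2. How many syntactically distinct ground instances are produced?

8

Ground terms of depth ≤ 2:
  With no function symbols every ground term is a constant, so there are exactly 2 ground terms at every depth bound.
  N_0 = 2
  N_1 = 2
  N_2 = 2
So there are 2 ground terms available for substitution.
The clause has 3 distinct variables (x1, x4, x3), each appearing in the body. In the free term algebra distinct substitutions yield syntactically distinct ground instances.
Number of ground instances = 2^3 = 8.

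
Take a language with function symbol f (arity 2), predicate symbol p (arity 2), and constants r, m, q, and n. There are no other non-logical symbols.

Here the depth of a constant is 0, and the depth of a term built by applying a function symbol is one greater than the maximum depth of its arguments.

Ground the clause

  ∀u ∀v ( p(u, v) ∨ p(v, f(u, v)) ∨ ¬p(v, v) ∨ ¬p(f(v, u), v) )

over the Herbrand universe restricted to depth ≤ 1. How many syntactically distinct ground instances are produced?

Ground terms of depth ≤ 1:
  Let N_k = |{terms of depth ≤ k}|. Then N_0 = 4 and N_k = 4 + N_{k-1}^2 for k ≥ 1 (one summand per function symbol, arity giving the exponent).
  N_0 = 4
  N_1 = 4 + 4^2 = 20
So there are 20 ground terms available for substitution.
The clause has 2 distinct variables (u, v), each appearing in the body. In the free term algebra distinct substitutions yield syntactically distinct ground instances.
Number of ground instances = 20^2 = 400.

400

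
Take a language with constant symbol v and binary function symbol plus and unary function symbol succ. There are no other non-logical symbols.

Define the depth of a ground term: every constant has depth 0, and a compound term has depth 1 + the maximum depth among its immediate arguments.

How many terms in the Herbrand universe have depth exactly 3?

If N_k denotes the number of depth-≤k ground terms, the 1 constant gives N_0 = 1, and each function symbol of arity r contributes N_{k-1}^r new terms at level k: N_k = 1 + N_{k-1}^2 + N_{k-1}.
N_0 = 1
N_1 = 1 + 1^2 + 1 = 3
N_2 = 1 + 3^2 + 3 = 13
N_3 = 1 + 13^2 + 13 = 183
Terms of depth exactly 3: N_3 − N_2 = 183 − 13 = 170.

170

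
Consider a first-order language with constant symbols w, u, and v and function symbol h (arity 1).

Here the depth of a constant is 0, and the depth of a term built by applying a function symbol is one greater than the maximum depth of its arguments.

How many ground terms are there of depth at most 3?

Let N_k count ground terms of depth at most k. Each non-constant term of depth ≤ k is some function symbol applied to depth-≤(k−1) arguments, giving N_k = 3 + N_{k-1}.
N_0 = 3
N_1 = 3 + 3 = 6
N_2 = 3 + 6 = 9
N_3 = 3 + 9 = 12
Explicitly: w, u, v, h(w), h(u), h(v), h(h(w)), h(h(u)), h(h(v)), h(h(h(w))), h(h(h(u))), h(h(h(v))).

12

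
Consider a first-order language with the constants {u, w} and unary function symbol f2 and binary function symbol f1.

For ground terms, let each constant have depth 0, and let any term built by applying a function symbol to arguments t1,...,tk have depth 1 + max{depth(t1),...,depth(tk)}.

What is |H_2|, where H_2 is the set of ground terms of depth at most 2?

Write N_k for the number of ground terms of depth ≤ k. A term of depth ≤ k is either a constant or a function symbol applied to arguments of depth ≤ k−1, so N_k = 2 + N_{k-1} + N_{k-1}^2.
N_0 = 2
N_1 = 2 + 2 + 2^2 = 8
N_2 = 2 + 8 + 8^2 = 74

74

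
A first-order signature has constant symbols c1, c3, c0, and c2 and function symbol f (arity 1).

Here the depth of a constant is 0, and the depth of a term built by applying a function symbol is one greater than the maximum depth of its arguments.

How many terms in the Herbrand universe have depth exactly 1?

4

Let N_k count ground terms of depth at most k. Each non-constant term of depth ≤ k is some function symbol applied to depth-≤(k−1) arguments, giving N_k = 4 + N_{k-1}.
N_0 = 4
N_1 = 4 + 4 = 8
Terms of depth exactly 1: N_1 − N_0 = 8 − 4 = 4.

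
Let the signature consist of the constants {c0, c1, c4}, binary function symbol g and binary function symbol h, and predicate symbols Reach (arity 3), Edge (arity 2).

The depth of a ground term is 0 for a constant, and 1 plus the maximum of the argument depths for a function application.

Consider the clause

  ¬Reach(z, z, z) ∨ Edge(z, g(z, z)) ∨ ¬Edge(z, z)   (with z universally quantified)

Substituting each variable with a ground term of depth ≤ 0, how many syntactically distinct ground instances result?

3

Ground terms of depth ≤ 0:
  Let N_k count ground terms of depth at most k. Each non-constant term of depth ≤ k is some function symbol applied to depth-≤(k−1) arguments, giving N_k = 3 + N_{k-1}^2 + N_{k-1}^2.
  N_0 = 3
  Explicitly: c0, c1, c4.
So there are 3 ground terms available for substitution.
The body mentions the single quantified variable z; since ground terms form a free algebra, no two substitutions collapse to the same formula.
Number of ground instances = 3.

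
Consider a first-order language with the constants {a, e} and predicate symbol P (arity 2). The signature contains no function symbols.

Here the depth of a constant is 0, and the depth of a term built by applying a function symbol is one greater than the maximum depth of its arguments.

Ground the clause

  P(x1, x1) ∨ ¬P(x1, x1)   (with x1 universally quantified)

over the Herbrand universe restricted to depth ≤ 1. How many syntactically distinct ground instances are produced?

Ground terms of depth ≤ 1:
  With no function symbols every ground term is a constant, so there are exactly 2 ground terms at every depth bound.
  N_0 = 2
  N_1 = 2
So there are 2 ground terms available for substitution.
The clause has 1 distinct variable (x1), which appears in the body. In the free term algebra distinct substitutions yield syntactically distinct ground instances.
Number of ground instances = 2.

2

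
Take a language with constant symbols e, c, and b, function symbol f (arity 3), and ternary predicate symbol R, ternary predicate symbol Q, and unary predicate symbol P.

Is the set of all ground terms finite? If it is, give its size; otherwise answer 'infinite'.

infinite

The signature has at least one function symbol (f, arity 3) and at least one constant (e).
Iterating f gives infinitely many distinct ground terms: e, f(e, e, e), f(f(e, e, e), f(e, e, e), f(e, e, e)), ...
So the Herbrand universe is infinite.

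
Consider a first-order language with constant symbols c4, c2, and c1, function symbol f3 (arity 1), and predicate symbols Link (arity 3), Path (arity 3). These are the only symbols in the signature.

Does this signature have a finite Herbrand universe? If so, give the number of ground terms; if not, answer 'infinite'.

infinite

The signature has at least one function symbol (f3, arity 1) and at least one constant (c4).
Iterating f3 gives infinitely many distinct ground terms: c4, f3(c4), f3(f3(c4)), ...
So the Herbrand universe is infinite.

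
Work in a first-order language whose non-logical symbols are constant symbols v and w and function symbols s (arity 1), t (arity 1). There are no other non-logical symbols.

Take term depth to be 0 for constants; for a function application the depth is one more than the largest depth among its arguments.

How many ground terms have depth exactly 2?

Let N_k = |{terms of depth ≤ k}|. Then N_0 = 2 and N_k = 2 + N_{k-1} + N_{k-1} for k ≥ 1 (one summand per function symbol, arity giving the exponent).
N_0 = 2
N_1 = 2 + 2 + 2 = 6
N_2 = 2 + 6 + 6 = 14
Terms of depth exactly 2: N_2 − N_1 = 14 − 6 = 8.

8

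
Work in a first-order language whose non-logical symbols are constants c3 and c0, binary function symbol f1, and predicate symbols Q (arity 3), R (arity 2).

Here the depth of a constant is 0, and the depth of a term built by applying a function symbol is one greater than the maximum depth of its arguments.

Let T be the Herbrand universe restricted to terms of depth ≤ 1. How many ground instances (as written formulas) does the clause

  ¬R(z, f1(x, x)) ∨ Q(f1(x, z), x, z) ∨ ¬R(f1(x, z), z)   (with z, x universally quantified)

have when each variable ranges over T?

36

Ground terms of depth ≤ 1:
  Let N_k = |{terms of depth ≤ k}|. Then N_0 = 2 and N_k = 2 + N_{k-1}^2 for k ≥ 1 (one summand per function symbol, arity giving the exponent).
  N_0 = 2
  N_1 = 2 + 2^2 = 6
  Explicitly: c3, c0, f1(c3, c3), f1(c3, c0), f1(c0, c3), f1(c0, c0).
So there are 6 ground terms available for substitution.
There are 2 variables to instantiate (z, x), each occurring in at least one literal, so different choices give different ground instances.
Number of ground instances = 6^2 = 36.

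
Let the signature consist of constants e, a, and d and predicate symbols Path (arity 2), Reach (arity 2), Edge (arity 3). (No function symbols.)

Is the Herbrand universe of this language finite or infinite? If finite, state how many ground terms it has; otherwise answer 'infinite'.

There are no function symbols, so every ground term is one of the 3 constants.
The Herbrand universe is {e, a, d}, which is finite with 3 elements.

3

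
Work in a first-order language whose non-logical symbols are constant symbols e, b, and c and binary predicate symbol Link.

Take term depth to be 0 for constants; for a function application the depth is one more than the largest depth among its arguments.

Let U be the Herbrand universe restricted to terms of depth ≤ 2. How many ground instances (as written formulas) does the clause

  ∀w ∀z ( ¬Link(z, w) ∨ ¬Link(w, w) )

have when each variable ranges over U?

9

Ground terms of depth ≤ 2:
  With no function symbols every ground term is a constant, so there are exactly 3 ground terms at every depth bound.
  N_0 = 3
  N_1 = 3
  N_2 = 3
So there are 3 ground terms available for substitution.
The body mentions every one of the 2 quantified variables; since ground terms form a free algebra, no two substitutions collapse to the same formula.
Number of ground instances = 3^2 = 9.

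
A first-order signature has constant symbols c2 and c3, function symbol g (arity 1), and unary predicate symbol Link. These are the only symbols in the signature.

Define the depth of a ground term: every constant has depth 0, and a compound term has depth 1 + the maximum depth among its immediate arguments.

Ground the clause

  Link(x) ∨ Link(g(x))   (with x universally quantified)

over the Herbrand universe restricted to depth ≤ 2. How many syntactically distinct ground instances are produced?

6

Ground terms of depth ≤ 2:
  If N_k denotes the number of depth-≤k ground terms, the 2 constants give N_0 = 2, and each function symbol of arity r contributes N_{k-1}^r new terms at level k: N_k = 2 + N_{k-1}.
  N_0 = 2
  N_1 = 2 + 2 = 4
  N_2 = 2 + 4 = 6
  Explicitly: c2, c3, g(c2), g(c3), g(g(c2)), g(g(c3)).
So there are 6 ground terms available for substitution.
There is 1 variable to instantiate (x),  occurring in at least one literal, so different choices give different ground instances.
Number of ground instances = 6.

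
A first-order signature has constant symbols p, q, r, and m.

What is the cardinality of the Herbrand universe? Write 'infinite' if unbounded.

4

There are no function symbols, so every ground term is one of the 4 constants.
The Herbrand universe is {p, q, r, m}, which is finite with 4 elements.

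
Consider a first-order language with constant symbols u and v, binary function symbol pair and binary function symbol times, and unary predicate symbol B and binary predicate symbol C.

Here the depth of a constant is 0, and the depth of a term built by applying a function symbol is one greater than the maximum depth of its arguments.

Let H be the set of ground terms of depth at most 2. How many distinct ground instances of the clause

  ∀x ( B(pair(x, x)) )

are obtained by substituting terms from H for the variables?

Ground terms of depth ≤ 2:
  If N_k denotes the number of depth-≤k ground terms, the 2 constants give N_0 = 2, and each function symbol of arity r contributes N_{k-1}^r new terms at level k: N_k = 2 + N_{k-1}^2 + N_{k-1}^2.
  N_0 = 2
  N_1 = 2 + 2^2 + 2^2 = 10
  N_2 = 2 + 10^2 + 10^2 = 202
So there are 202 ground terms available for substitution.
The body mentions the single quantified variable x; since ground terms form a free algebra, no two substitutions collapse to the same formula.
Number of ground instances = 202.

202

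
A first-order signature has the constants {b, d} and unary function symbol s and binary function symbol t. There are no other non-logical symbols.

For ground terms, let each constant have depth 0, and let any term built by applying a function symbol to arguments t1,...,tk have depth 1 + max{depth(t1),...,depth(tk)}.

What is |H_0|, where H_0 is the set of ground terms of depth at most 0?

Let N_k count ground terms of depth at most k. Each non-constant term of depth ≤ k is some function symbol applied to depth-≤(k−1) arguments, giving N_k = 2 + N_{k-1} + N_{k-1}^2.
N_0 = 2
Explicitly: b, d.

2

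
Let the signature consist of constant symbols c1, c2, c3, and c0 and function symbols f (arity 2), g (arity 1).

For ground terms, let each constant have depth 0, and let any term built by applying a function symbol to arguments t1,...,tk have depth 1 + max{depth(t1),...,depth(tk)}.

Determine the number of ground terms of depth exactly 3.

Write N_k for the number of ground terms of depth ≤ k. A term of depth ≤ k is either a constant or a function symbol applied to arguments of depth ≤ k−1, so N_k = 4 + N_{k-1}^2 + N_{k-1}.
N_0 = 4
N_1 = 4 + 4^2 + 4 = 24
N_2 = 4 + 24^2 + 24 = 604
N_3 = 4 + 604^2 + 604 = 365424
Terms of depth exactly 3: N_3 − N_2 = 365424 − 604 = 364820.

364820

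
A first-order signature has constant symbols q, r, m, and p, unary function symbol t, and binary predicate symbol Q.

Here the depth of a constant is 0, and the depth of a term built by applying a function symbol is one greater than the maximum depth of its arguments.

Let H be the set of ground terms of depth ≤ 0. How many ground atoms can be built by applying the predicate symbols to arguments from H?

16

First count ground terms of depth ≤ 0.
Let N_k = |{terms of depth ≤ k}|. Then N_0 = 4 and N_k = 4 + N_{k-1} for k ≥ 1 (one summand per function symbol, arity giving the exponent).
N_0 = 4
So |H| = 4.
A ground atom is a predicate applied to a tuple of terms from H, so the count is the sum over predicates of |H|^arity:
  Q: 4^2 = 16
Total ground atoms: 16.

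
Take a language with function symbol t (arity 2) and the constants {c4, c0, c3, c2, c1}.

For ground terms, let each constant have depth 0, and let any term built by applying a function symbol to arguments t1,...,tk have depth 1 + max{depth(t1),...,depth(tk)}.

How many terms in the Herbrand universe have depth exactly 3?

Let N_k = |{terms of depth ≤ k}|. Then N_0 = 5 and N_k = 5 + N_{k-1}^2 for k ≥ 1 (one summand per function symbol, arity giving the exponent).
N_0 = 5
N_1 = 5 + 5^2 = 30
N_2 = 5 + 30^2 = 905
N_3 = 5 + 905^2 = 819030
Terms of depth exactly 3: N_3 − N_2 = 819030 − 905 = 818125.

818125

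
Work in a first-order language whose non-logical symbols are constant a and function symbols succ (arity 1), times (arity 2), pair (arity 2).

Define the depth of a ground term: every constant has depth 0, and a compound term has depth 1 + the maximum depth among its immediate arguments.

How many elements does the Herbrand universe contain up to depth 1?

Count level by level. With function symbols succ/1, times/2, pair/2, the terms of depth ≤ k are the 1 constant together with each function applied to depth-≤(k−1) tuples, so N_k = 1 + N_{k-1} + N_{k-1}^2 + N_{k-1}^2.
N_0 = 1
N_1 = 1 + 1 + 1^2 + 1^2 = 4
Explicitly: a, succ(a), times(a, a), pair(a, a).

4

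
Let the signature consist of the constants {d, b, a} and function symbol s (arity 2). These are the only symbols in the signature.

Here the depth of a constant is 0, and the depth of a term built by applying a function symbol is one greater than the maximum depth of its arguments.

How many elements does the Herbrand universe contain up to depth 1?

12

If N_k denotes the number of depth-≤k ground terms, the 3 constants give N_0 = 3, and each function symbol of arity r contributes N_{k-1}^r new terms at level k: N_k = 3 + N_{k-1}^2.
N_0 = 3
N_1 = 3 + 3^2 = 12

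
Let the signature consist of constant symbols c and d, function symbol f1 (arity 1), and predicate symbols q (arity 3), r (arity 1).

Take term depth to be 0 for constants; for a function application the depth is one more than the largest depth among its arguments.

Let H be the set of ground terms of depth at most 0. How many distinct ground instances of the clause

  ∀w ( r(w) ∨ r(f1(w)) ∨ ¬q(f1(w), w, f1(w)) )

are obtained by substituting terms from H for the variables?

2

Ground terms of depth ≤ 0:
  Count level by level. With function symbols f1/1, the terms of depth ≤ k are the 2 constants together with each function applied to depth-≤(k−1) tuples, so N_k = 2 + N_{k-1}.
  N_0 = 2
So there are 2 ground terms available for substitution.
The variable w ranges independently over the available ground terms, and distinct assignments produce distinct instances.
Number of ground instances = 2.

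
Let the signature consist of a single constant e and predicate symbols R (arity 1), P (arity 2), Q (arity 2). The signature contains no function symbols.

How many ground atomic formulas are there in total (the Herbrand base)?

With no function symbols, the Herbrand universe is just the 1 constant.
Ground atoms per predicate: R: 1, P: 1^2 = 1, Q: 1^2 = 1.
Herbrand base size = 1 + 1 + 1 = 3.

3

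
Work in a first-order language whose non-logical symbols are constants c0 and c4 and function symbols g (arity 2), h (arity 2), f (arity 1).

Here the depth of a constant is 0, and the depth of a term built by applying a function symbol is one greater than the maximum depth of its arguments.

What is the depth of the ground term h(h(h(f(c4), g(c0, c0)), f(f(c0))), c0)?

4

depth(f(c4)) = 1 + depth(c4) = 1 + 0 = 1
depth(g(c0, c0)) = 1 + max(0, 0) = 1
depth(h(f(c4), g(c0, c0))) = 1 + max(1, 1) = 2
depth(f(c0)) = 1 + depth(c0) = 1 + 0 = 1
depth(f(f(c0))) = 1 + depth(f(c0)) = 1 + 1 = 2
depth(h(h(f(c4), g(c0, c0)), f(f(c0)))) = 1 + max(2, 2) = 3
depth(h(h(h(f(c4), g(c0, c0)), f(f(c0))), c0)) = 1 + max(3, 0) = 4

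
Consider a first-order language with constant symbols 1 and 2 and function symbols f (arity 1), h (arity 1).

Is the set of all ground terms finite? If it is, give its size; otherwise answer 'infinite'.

infinite

The signature has at least one function symbol (f, arity 1) and at least one constant (1).
Iterating f gives infinitely many distinct ground terms: 1, f(1), f(f(1)), ...
So the Herbrand universe is infinite.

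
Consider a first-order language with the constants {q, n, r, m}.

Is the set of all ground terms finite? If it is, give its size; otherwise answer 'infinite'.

There are no function symbols, so every ground term is one of the 4 constants.
The Herbrand universe is {q, n, r, m}, which is finite with 4 elements.

4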